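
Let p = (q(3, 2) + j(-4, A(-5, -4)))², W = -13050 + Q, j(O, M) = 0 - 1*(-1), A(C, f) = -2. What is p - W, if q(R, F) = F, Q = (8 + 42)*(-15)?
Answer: 13809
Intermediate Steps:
Q = -750 (Q = 50*(-15) = -750)
j(O, M) = 1 (j(O, M) = 0 + 1 = 1)
W = -13800 (W = -13050 - 750 = -13800)
p = 9 (p = (2 + 1)² = 3² = 9)
p - W = 9 - 1*(-13800) = 9 + 13800 = 13809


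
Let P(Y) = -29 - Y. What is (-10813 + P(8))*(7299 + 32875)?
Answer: -435887900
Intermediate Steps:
(-10813 + P(8))*(7299 + 32875) = (-10813 + (-29 - 1*8))*(7299 + 32875) = (-10813 + (-29 - 8))*40174 = (-10813 - 37)*40174 = -10850*40174 = -435887900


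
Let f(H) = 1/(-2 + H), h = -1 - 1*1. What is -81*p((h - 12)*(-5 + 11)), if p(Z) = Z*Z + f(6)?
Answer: -2286225/4 ≈ -5.7156e+5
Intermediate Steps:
h = -2 (h = -1 - 1 = -2)
p(Z) = 1/4 + Z**2 (p(Z) = Z*Z + 1/(-2 + 6) = Z**2 + 1/4 = 1/4 + Z**2)
-81*p((h - 12)*(-5 + 11)) = -81*(1/4 + ((-2 - 12)*(-5 + 11))**2) = -81*(1/4 + (-14*6)**2) = -81*(1/4 + (-84)**2) = -81*(1/4 + 7056) = -81*28225/4 = -2286225/4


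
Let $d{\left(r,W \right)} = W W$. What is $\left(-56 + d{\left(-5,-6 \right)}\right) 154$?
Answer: $-3080$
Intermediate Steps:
$d{\left(r,W \right)} = W^{2}$
$\left(-56 + d{\left(-5,-6 \right)}\right) 154 = \left(-56 + \left(-6\right)^{2}\right) 154 = \left(-56 + 36\right) 154 = \left(-20\right) 154 = -3080$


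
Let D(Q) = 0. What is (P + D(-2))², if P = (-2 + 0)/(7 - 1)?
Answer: ⅑ ≈ 0.11111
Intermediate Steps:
P = -⅓ (P = -2/6 = -2*⅙ = -⅓ ≈ -0.33333)
(P + D(-2))² = (-⅓ + 0)² = (-⅓)² = ⅑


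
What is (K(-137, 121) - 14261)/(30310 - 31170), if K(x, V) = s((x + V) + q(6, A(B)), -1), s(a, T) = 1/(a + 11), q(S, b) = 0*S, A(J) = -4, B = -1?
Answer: 35653/2150 ≈ 16.583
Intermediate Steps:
q(S, b) = 0
s(a, T) = 1/(11 + a)
K(x, V) = 1/(11 + V + x) (K(x, V) = 1/(11 + ((x + V) + 0)) = 1/(11 + ((V + x) + 0)) = 1/(11 + (V + x)) = 1/(11 + V + x))
(K(-137, 121) - 14261)/(30310 - 31170) = (1/(11 + 121 - 137) - 14261)/(30310 - 31170) = (1/(-5) - 14261)/(-860) = (-1/5 - 14261)*(-1/860) = -71306/5*(-1/860) = 35653/2150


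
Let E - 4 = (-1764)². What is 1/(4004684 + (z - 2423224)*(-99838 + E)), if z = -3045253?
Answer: -1/16470294069490 ≈ -6.0715e-14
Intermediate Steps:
E = 3111700 (E = 4 + (-1764)² = 4 + 3111696 = 3111700)
1/(4004684 + (z - 2423224)*(-99838 + E)) = 1/(4004684 + (-3045253 - 2423224)*(-99838 + 3111700)) = 1/(4004684 - 5468477*3011862) = 1/(4004684 - 16470298074174) = 1/(-16470294069490) = -1/16470294069490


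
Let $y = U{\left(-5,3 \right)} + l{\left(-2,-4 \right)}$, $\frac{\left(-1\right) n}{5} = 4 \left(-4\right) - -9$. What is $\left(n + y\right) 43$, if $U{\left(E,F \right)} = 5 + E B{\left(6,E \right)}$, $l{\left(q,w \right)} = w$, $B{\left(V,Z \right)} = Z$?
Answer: $2623$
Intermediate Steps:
$n = 35$ ($n = - 5 \left(4 \left(-4\right) - -9\right) = - 5 \left(-16 + 9\right) = \left(-5\right) \left(-7\right) = 35$)
$U{\left(E,F \right)} = 5 + E^{2}$ ($U{\left(E,F \right)} = 5 + E E = 5 + E^{2}$)
$y = 26$ ($y = \left(5 + \left(-5\right)^{2}\right) - 4 = \left(5 + 25\right) - 4 = 30 - 4 = 26$)
$\left(n + y\right) 43 = \left(35 + 26\right) 43 = 61 \cdot 43 = 2623$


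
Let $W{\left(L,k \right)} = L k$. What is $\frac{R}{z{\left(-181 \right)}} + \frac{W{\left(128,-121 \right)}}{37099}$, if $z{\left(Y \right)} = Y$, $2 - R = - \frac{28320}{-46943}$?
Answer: $- \frac{5827350406}{13705149679} \approx -0.42519$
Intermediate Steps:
$R = \frac{65566}{46943}$ ($R = 2 - - \frac{28320}{-46943} = 2 - \left(-28320\right) \left(- \frac{1}{46943}\right) = 2 - \frac{28320}{46943} = \frac{65566}{46943} \approx 1.3967$)
$\frac{R}{z{\left(-181 \right)}} + \frac{W{\left(128,-121 \right)}}{37099} = \frac{65566}{46943 \left(-181\right)} + \frac{128 \left(-121\right)}{37099} = \frac{65566}{46943} \left(- \frac{1}{181}\right) - \frac{15488}{37099} = - \frac{65566}{8496683} - \frac{15488}{37099} = - \frac{5827350406}{13705149679}$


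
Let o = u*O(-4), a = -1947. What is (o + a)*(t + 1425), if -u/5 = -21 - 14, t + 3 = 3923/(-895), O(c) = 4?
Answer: -1582152449/895 ≈ -1.7678e+6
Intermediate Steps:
t = -6608/895 (t = -3 + 3923/(-895) = -3 + 3923*(-1/895) = -3 - 3923/895 = -6608/895 ≈ -7.3832)
u = 175 (u = -5*(-21 - 14) = -5*(-35) = 175)
o = 700 (o = 175*4 = 700)
(o + a)*(t + 1425) = (700 - 1947)*(-6608/895 + 1425) = -1247*1268767/895 = -1582152449/895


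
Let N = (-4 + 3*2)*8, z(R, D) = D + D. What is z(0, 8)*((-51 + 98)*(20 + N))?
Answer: 27072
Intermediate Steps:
z(R, D) = 2*D
N = 16 (N = (-4 + 6)*8 = 2*8 = 16)
z(0, 8)*((-51 + 98)*(20 + N)) = (2*8)*((-51 + 98)*(20 + 16)) = 16*(47*36) = 16*1692 = 27072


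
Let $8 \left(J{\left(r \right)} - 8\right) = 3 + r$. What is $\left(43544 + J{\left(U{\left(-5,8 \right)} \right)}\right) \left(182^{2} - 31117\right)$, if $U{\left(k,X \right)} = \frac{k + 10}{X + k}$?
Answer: $\frac{349640139}{4} \approx 8.741 \cdot 10^{7}$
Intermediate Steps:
$U{\left(k,X \right)} = \frac{10 + k}{X + k}$
$J{\left(r \right)} = \frac{67}{8} + \frac{r}{8}$ ($J{\left(r \right)} = 8 + \frac{3 + r}{8} = 8 + \left(\frac{3}{8} + \frac{r}{8}\right) = \frac{67}{8} + \frac{r}{8}$)
$\left(43544 + J{\left(U{\left(-5,8 \right)} \right)}\right) \left(182^{2} - 31117\right) = \left(43544 + \left(\frac{67}{8} + \frac{\frac{1}{8 - 5} \left(10 - 5\right)}{8}\right)\right) \left(182^{2} - 31117\right) = \left(43544 + \left(\frac{67}{8} + \frac{\frac{1}{3} \cdot 5}{8}\right)\right) \left(33124 - 31117\right) = \left(43544 + \left(\frac{67}{8} + \frac{\frac{1}{3} \cdot 5}{8}\right)\right) 2007 = \left(43544 + \left(\frac{67}{8} + \frac{1}{8} \cdot \frac{5}{3}\right)\right) 2007 = \left(43544 + \left(\frac{67}{8} + \frac{5}{24}\right)\right) 2007 = \left(43544 + \frac{103}{12}\right) 2007 = \frac{522631}{12} \cdot 2007 = \frac{349640139}{4}$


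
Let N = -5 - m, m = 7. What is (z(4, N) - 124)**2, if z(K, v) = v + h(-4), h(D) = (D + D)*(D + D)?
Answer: 5184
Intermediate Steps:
h(D) = 4*D**2 (h(D) = (2*D)*(2*D) = 4*D**2)
N = -12 (N = -5 - 1*7 = -5 - 7 = -12)
z(K, v) = 64 + v (z(K, v) = v + 4*(-4)**2 = v + 4*16 = v + 64 = 64 + v)
(z(4, N) - 124)**2 = ((64 - 12) - 124)**2 = (52 - 124)**2 = (-72)**2 = 5184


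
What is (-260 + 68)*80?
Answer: -15360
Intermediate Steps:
(-260 + 68)*80 = -192*80 = -15360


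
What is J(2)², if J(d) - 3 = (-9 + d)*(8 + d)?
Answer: 4489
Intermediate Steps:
J(d) = 3 + (-9 + d)*(8 + d)
J(2)² = (-69 + 2² - 1*2)² = (-69 + 4 - 2)² = (-67)² = 4489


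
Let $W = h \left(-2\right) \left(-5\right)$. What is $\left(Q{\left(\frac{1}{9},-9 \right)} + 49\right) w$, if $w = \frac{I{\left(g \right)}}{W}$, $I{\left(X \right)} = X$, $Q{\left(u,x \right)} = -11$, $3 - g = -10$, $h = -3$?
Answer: $- \frac{247}{15} \approx -16.467$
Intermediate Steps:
$g = 13$ ($g = 3 - -10 = 3 + 10 = 13$)
$W = -30$ ($W = \left(-3\right) \left(-2\right) \left(-5\right) = 6 \left(-5\right) = -30$)
$w = - \frac{13}{30}$ ($w = \frac{13}{-30} = 13 \left(- \frac{1}{30}\right) = - \frac{13}{30} \approx -0.43333$)
$\left(Q{\left(\frac{1}{9},-9 \right)} + 49\right) w = \left(-11 + 49\right) \left(- \frac{13}{30}\right) = 38 \left(- \frac{13}{30}\right) = - \frac{247}{15}$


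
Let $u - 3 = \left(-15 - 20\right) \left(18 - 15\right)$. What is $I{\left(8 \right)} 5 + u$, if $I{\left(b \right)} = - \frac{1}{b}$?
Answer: $- \frac{821}{8} \approx -102.63$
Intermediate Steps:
$u = -102$ ($u = 3 + \left(-15 - 20\right) \left(18 - 15\right) = 3 - 105 = -102$)
$I{\left(8 \right)} 5 + u = - \frac{1}{8} \cdot 5 - 102 = \left(-1\right) \frac{1}{8} \cdot 5 - 102 = \left(- \frac{1}{8}\right) 5 - 102 = - \frac{5}{8} - 102 = - \frac{821}{8}$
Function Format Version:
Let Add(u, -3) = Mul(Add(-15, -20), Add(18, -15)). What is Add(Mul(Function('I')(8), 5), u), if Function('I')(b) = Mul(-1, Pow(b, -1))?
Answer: Rational(-821, 8) ≈ -102.63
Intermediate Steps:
u = -102 (u = Add(3, Mul(Add(-15, -20), Add(18, -15))) = Add(3, Mul(-35, 3)) = Add(3, -105) = -102)
Add(Mul(Function('I')(8), 5), u) = Add(Mul(Mul(-1, Pow(8, -1)), 5), -102) = Add(Mul(Mul(-1, Rational(1, 8)), 5), -102) = Add(Mul(Rational(-1, 8), 5), -102) = Add(Rational(-5, 8), -102) = Rational(-821, 8)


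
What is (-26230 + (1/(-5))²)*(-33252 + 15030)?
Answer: 11949058278/25 ≈ 4.7796e+8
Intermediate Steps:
(-26230 + (1/(-5))²)*(-33252 + 15030) = (-26230 + (-⅕)²)*(-18222) = (-26230 + 1/25)*(-18222) = -655749/25*(-18222) = 11949058278/25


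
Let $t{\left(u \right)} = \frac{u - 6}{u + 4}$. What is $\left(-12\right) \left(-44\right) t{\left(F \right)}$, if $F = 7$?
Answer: $48$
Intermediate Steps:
$t{\left(u \right)} = \frac{-6 + u}{4 + u}$
$\left(-12\right) \left(-44\right) t{\left(F \right)} = \left(-12\right) \left(-44\right) \frac{-6 + 7}{4 + 7} = 528 \cdot \frac{1}{11} \cdot 1 = 528 \cdot \frac{1}{11} = 48$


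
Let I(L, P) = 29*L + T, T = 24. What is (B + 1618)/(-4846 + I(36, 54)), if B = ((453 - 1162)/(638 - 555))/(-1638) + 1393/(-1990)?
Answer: -549697783/1284085530 ≈ -0.42808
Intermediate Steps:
I(L, P) = 24 + 29*L (I(L, P) = 29*L + 24 = 24 + 29*L)
B = -236147/339885 (B = -709/83*(-1/1638) + 1393*(-1/1990) = -709*1/83*(-1/1638) - 7/10 = -709/83*(-1/1638) - 7/10 = 709/135954 - 7/10 = -236147/339885 ≈ -0.69479)
(B + 1618)/(-4846 + I(36, 54)) = (-236147/339885 + 1618)/(-4846 + (24 + 29*36)) = 549697783/(339885*(-4846 + (24 + 1044))) = 549697783/(339885*(-4846 + 1068)) = (549697783/339885)/(-3778) = (549697783/339885)*(-1/3778) = -549697783/1284085530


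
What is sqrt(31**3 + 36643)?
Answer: sqrt(66434) ≈ 257.75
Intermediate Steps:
sqrt(31**3 + 36643) = sqrt(29791 + 36643) = sqrt(66434)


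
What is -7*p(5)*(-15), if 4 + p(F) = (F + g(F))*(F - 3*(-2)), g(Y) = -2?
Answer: 3045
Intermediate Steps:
p(F) = -4 + (-2 + F)*(6 + F) (p(F) = -4 + (F - 2)*(F - 3*(-2)) = -4 + (-2 + F)*(F + 6) = -4 + (-2 + F)*(6 + F))
-7*p(5)*(-15) = -7*(-16 + 5² + 4*5)*(-15) = -7*(-16 + 25 + 20)*(-15) = -7*29*(-15) = -203*(-15) = 3045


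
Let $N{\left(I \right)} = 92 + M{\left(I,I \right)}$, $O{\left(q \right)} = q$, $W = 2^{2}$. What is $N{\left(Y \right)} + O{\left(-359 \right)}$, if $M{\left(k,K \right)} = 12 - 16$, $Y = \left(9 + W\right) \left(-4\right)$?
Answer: $-271$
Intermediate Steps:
$W = 4$
$Y = -52$ ($Y = \left(9 + 4\right) \left(-4\right) = 13 \left(-4\right) = -52$)
$M{\left(k,K \right)} = -4$ ($M{\left(k,K \right)} = 12 - 16 = -4$)
$N{\left(I \right)} = 88$ ($N{\left(I \right)} = 92 - 4 = 88$)
$N{\left(Y \right)} + O{\left(-359 \right)} = 88 - 359 = -271$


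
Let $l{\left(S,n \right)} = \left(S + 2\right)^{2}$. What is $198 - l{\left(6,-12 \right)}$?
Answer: $134$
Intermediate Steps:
$l{\left(S,n \right)} = \left(2 + S\right)^{2}$
$198 - l{\left(6,-12 \right)} = 198 - \left(2 + 6\right)^{2} = 198 - 8^{2} = 198 - 64 = 134$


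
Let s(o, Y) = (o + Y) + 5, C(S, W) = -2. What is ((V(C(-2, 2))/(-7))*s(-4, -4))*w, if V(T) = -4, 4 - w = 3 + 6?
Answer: 60/7 ≈ 8.5714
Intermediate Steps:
s(o, Y) = 5 + Y + o (s(o, Y) = (Y + o) + 5 = 5 + Y + o)
w = -5 (w = 4 - (3 + 6) = 4 - 1*9 = 4 - 9 = -5)
((V(C(-2, 2))/(-7))*s(-4, -4))*w = ((-4/(-7))*(5 - 4 - 4))*(-5) = (-4*(-⅐)*(-3))*(-5) = ((4/7)*(-3))*(-5) = -12/7*(-5) = 60/7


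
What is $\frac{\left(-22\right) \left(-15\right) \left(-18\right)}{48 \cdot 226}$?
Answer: $- \frac{495}{904} \approx -0.54757$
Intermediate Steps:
$\frac{\left(-22\right) \left(-15\right) \left(-18\right)}{48 \cdot 226} = \frac{330 \left(-18\right)}{10848} = \left(-5940\right) \frac{1}{10848} = - \frac{495}{904}$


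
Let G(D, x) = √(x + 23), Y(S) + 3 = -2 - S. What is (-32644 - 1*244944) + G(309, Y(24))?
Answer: -277588 + I*√6 ≈ -2.7759e+5 + 2.4495*I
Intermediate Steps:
Y(S) = -5 - S (Y(S) = -3 + (-2 - S) = -5 - S)
G(D, x) = √(23 + x)
(-32644 - 1*244944) + G(309, Y(24)) = (-32644 - 1*244944) + √(23 + (-5 - 1*24)) = (-32644 - 244944) + √(23 + (-5 - 24)) = -277588 + √(23 - 29) = -277588 + √(-6) = -277588 + I*√6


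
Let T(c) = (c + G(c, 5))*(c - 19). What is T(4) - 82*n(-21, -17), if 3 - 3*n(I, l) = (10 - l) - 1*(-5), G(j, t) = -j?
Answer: 2378/3 ≈ 792.67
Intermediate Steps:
T(c) = 0 (T(c) = (c - c)*(c - 19) = 0*(-19 + c) = 0)
n(I, l) = -4 + l/3 (n(I, l) = 1 - ((10 - l) - 1*(-5))/3 = 1 - ((10 - l) + 5)/3 = 1 - (15 - l)/3 = 1 + (-5 + l/3) = -4 + l/3)
T(4) - 82*n(-21, -17) = 0 - 82*(-4 + (⅓)*(-17)) = 0 - 82*(-4 - 17/3) = 0 - 82*(-29/3) = 0 + 2378/3 = 2378/3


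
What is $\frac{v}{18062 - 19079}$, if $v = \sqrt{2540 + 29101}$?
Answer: $- \frac{\sqrt{31641}}{1017} \approx -0.17491$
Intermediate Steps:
$v = \sqrt{31641} \approx 177.88$
$\frac{v}{18062 - 19079} = \frac{\sqrt{31641}}{18062 - 19079} = \frac{\sqrt{31641}}{-1017} = \sqrt{31641} \left(- \frac{1}{1017}\right) = - \frac{\sqrt{31641}}{1017}$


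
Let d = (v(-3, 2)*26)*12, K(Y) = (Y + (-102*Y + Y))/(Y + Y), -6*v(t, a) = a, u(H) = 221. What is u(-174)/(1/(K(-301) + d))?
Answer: -34034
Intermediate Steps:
v(t, a) = -a/6
K(Y) = -50 (K(Y) = (Y - 101*Y)/((2*Y)) = (-100*Y)*(1/(2*Y)) = -50)
d = -104 (d = (-⅙*2*26)*12 = -⅓*26*12 = -26/3*12 = -104)
u(-174)/(1/(K(-301) + d)) = 221/(1/(-50 - 104)) = 221/(1/(-154)) = 221/(-1/154) = 221*(-154) = -34034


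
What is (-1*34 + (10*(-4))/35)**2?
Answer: 60516/49 ≈ 1235.0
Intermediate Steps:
(-1*34 + (10*(-4))/35)**2 = (-34 - 40*1/35)**2 = (-34 - 8/7)**2 = (-246/7)**2 = 60516/49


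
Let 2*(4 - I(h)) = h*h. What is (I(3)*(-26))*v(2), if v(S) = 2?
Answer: 26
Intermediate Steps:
I(h) = 4 - h²/2 (I(h) = 4 - h*h/2 = 4 - h²/2)
(I(3)*(-26))*v(2) = ((4 - ½*3²)*(-26))*2 = ((4 - ½*9)*(-26))*2 = ((4 - 9/2)*(-26))*2 = -½*(-26)*2 = 13*2 = 26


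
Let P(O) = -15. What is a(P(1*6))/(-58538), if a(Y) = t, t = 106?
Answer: -53/29269 ≈ -0.0018108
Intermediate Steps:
a(Y) = 106
a(P(1*6))/(-58538) = 106/(-58538) = 106*(-1/58538) = -53/29269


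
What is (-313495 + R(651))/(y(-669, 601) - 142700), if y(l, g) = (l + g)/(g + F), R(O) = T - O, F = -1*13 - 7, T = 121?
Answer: 60816175/27636256 ≈ 2.2006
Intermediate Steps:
F = -20 (F = -13 - 7 = -20)
R(O) = 121 - O
y(l, g) = (g + l)/(-20 + g) (y(l, g) = (l + g)/(g - 20) = (g + l)/(-20 + g))
(-313495 + R(651))/(y(-669, 601) - 142700) = (-313495 + (121 - 1*651))/((601 - 669)/(-20 + 601) - 142700) = (-313495 + (121 - 651))/(-68/581 - 142700) = (-313495 - 530)/((1/581)*(-68) - 142700) = -314025/(-68/581 - 142700) = -314025/(-82908768/581) = -314025*(-581/82908768) = 60816175/27636256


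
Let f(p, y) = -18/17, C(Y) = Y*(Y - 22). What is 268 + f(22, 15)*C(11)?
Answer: 6734/17 ≈ 396.12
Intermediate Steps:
C(Y) = Y*(-22 + Y)
f(p, y) = -18/17 (f(p, y) = -18*1/17 = -18/17)
268 + f(22, 15)*C(11) = 268 - 198*(-22 + 11)/17 = 268 - 198*(-11)/17 = 268 - 18/17*(-121) = 268 + 2178/17 = 6734/17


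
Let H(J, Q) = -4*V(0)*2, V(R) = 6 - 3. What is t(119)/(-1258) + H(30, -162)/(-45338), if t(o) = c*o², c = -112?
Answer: 1057463956/838753 ≈ 1260.8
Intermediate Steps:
V(R) = 3
H(J, Q) = -24 (H(J, Q) = -4*3*2 = -12*2 = -24)
t(o) = -112*o²
t(119)/(-1258) + H(30, -162)/(-45338) = -112*119²/(-1258) - 24/(-45338) = -112*14161*(-1/1258) - 24*(-1/45338) = -1586032*(-1/1258) + 12/22669 = 46648/37 + 12/22669 = 1057463956/838753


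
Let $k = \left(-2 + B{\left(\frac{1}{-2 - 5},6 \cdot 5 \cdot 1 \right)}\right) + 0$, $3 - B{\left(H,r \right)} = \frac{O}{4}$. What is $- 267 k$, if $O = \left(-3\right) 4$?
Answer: $-1068$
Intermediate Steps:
$O = -12$
$B{\left(H,r \right)} = 6$ ($B{\left(H,r \right)} = 3 - - \frac{12}{4} = 3 - \left(-12\right) \frac{1}{4} = 3 - -3 = 3 + 3 = 6$)
$k = 4$ ($k = \left(-2 + 6\right) + 0 = 4 + 0 = 4$)
$- 267 k = \left(-267\right) 4 = -1068$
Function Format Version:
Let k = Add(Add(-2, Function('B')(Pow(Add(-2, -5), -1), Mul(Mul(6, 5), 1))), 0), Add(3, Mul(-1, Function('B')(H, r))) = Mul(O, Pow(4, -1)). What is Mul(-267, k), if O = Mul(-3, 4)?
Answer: -1068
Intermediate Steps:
O = -12
Function('B')(H, r) = 6 (Function('B')(H, r) = Add(3, Mul(-1, Mul(-12, Pow(4, -1)))) = Add(3, Mul(-1, Mul(-12, Rational(1, 4)))) = Add(3, Mul(-1, -3)) = Add(3, 3) = 6)
k = 4 (k = Add(Add(-2, 6), 0) = Add(4, 0) = 4)
Mul(-267, k) = Mul(-267, 4) = -1068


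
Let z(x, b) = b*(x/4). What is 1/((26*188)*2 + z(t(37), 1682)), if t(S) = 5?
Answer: 2/23757 ≈ 8.4186e-5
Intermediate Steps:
z(x, b) = b*x/4 (z(x, b) = b*(x*(¼)) = b*(x/4) = b*x/4)
1/((26*188)*2 + z(t(37), 1682)) = 1/((26*188)*2 + (¼)*1682*5) = 1/(4888*2 + 4205/2) = 1/(9776 + 4205/2) = 1/(23757/2) = 2/23757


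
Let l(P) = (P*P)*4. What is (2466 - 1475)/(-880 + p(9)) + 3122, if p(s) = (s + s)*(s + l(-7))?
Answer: 8773811/2810 ≈ 3122.4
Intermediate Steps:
l(P) = 4*P² (l(P) = P²*4 = 4*P²)
p(s) = 2*s*(196 + s) (p(s) = (s + s)*(s + 4*(-7)²) = (2*s)*(s + 4*49) = (2*s)*(s + 196) = (2*s)*(196 + s) = 2*s*(196 + s))
(2466 - 1475)/(-880 + p(9)) + 3122 = (2466 - 1475)/(-880 + 2*9*(196 + 9)) + 3122 = 991/(-880 + 2*9*205) + 3122 = 991/(-880 + 3690) + 3122 = 991/2810 + 3122 = 8773811/2810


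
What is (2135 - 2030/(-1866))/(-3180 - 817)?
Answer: -284710/532743 ≈ -0.53442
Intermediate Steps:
(2135 - 2030/(-1866))/(-3180 - 817) = (2135 - 2030*(-1/1866))/(-3997) = (2135 + 1015/933)*(-1/3997) = (1992970/933)*(-1/3997) = -284710/532743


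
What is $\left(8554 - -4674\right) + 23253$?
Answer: $36481$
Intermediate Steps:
$\left(8554 - -4674\right) + 23253 = \left(8554 + 4674\right) + 23253 = 13228 + 23253 = 36481$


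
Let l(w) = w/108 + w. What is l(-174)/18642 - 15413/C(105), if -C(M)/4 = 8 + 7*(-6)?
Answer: -1293088631/11408904 ≈ -113.34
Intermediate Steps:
C(M) = 136 (C(M) = -4*(8 + 7*(-6)) = -4*(8 - 42) = -4*(-34) = 136)
l(w) = 109*w/108 (l(w) = w*(1/108) + w = w/108 + w = 109*w/108)
l(-174)/18642 - 15413/C(105) = ((109/108)*(-174))/18642 - 15413/136 = -3161/18*1/18642 - 15413*1/136 = -3161/335556 - 15413/136 = -1293088631/11408904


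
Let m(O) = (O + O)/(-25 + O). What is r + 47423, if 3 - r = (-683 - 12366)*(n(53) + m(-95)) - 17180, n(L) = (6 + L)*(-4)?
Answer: -35931565/12 ≈ -2.9943e+6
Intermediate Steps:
n(L) = -24 - 4*L
m(O) = 2*O/(-25 + O) (m(O) = (2*O)/(-25 + O) = 2*O/(-25 + O))
r = -36500641/12 (r = 3 - ((-683 - 12366)*((-24 - 4*53) + 2*(-95)/(-25 - 95)) - 17180) = 3 - (-13049*((-24 - 212) + 2*(-95)/(-120)) - 17180) = 3 - (-13049*(-236 + 2*(-95)*(-1/120)) - 17180) = 3 - (-13049*(-236 + 19/12) - 17180) = 3 - (-13049*(-2813/12) - 17180) = 3 - (36706837/12 - 17180) = 3 - 1*36500677/12 = 3 - 36500677/12 = -36500641/12 ≈ -3.0417e+6)
r + 47423 = -36500641/12 + 47423 = -35931565/12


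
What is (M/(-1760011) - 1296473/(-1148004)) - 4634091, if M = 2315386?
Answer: -851198154859212395/183681788004 ≈ -4.6341e+6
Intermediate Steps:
(M/(-1760011) - 1296473/(-1148004)) - 4634091 = (2315386/(-1760011) - 1296473/(-1148004)) - 4634091 = (2315386*(-1/1760011) - 1296473*(-1/1148004)) - 4634091 = (-2315386/1760011 + 1296473/1148004) - 4634091 = -34205968031/183681788004 - 4634091 = -851198154859212395/183681788004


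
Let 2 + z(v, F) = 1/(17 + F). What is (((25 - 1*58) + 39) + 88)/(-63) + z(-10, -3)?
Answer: -431/126 ≈ -3.4206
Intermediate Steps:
z(v, F) = -2 + 1/(17 + F)
(((25 - 1*58) + 39) + 88)/(-63) + z(-10, -3) = (((25 - 1*58) + 39) + 88)/(-63) + (-33 - 2*(-3))/(17 - 3) = (((25 - 58) + 39) + 88)*(-1/63) + (-33 + 6)/14 = ((-33 + 39) + 88)*(-1/63) + (1/14)*(-27) = (6 + 88)*(-1/63) - 27/14 = 94*(-1/63) - 27/14 = -94/63 - 27/14 = -431/126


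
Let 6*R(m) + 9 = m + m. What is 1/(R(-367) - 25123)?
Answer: -6/151481 ≈ -3.9609e-5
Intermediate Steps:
R(m) = -3/2 + m/3 (R(m) = -3/2 + (m + m)/6 = -3/2 + (2*m)/6 = -3/2 + m/3)
1/(R(-367) - 25123) = 1/((-3/2 + (⅓)*(-367)) - 25123) = 1/((-3/2 - 367/3) - 25123) = 1/(-743/6 - 25123) = 1/(-151481/6) = -6/151481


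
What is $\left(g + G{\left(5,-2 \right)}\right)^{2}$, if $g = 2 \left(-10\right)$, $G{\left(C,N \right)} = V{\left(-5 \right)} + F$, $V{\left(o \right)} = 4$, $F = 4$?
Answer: $144$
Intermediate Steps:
$G{\left(C,N \right)} = 8$ ($G{\left(C,N \right)} = 4 + 4 = 8$)
$g = -20$
$\left(g + G{\left(5,-2 \right)}\right)^{2} = \left(-20 + 8\right)^{2} = \left(-12\right)^{2} = 144$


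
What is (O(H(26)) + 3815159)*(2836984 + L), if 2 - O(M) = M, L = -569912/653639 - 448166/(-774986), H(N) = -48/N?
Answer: 391627968617591978813843/36182933861 ≈ 1.0824e+13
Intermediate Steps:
H(N) = -48/N
L = -10623931797/36182933861 (L = -569912*1/653639 - 448166*(-1/774986) = -81416/93377 + 224083/387493 = -10623931797/36182933861 ≈ -0.29362)
O(M) = 2 - M
(O(H(26)) + 3815159)*(2836984 + L) = ((2 - (-48)/26) + 3815159)*(2836984 - 10623931797/36182933861) = ((2 - (-48)/26) + 3815159)*(102650393812783427/36182933861) = ((2 - 1*(-24/13)) + 3815159)*(102650393812783427/36182933861) = ((2 + 24/13) + 3815159)*(102650393812783427/36182933861) = (50/13 + 3815159)*(102650393812783427/36182933861) = (49597117/13)*(102650393812783427/36182933861) = 391627968617591978813843/36182933861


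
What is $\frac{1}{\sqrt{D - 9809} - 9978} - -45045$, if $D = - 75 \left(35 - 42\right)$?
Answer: $\frac{2242560094791}{49784884} - \frac{i \sqrt{2321}}{49784884} \approx 45045.0 - 9.677 \cdot 10^{-7} i$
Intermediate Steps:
$D = 525$ ($D = \left(-75\right) \left(-7\right) = 525$)
$\frac{1}{\sqrt{D - 9809} - 9978} - -45045 = \frac{1}{\sqrt{525 - 9809} - 9978} - -45045 = \frac{1}{\sqrt{-9284} - 9978} + 45045 = \frac{1}{2 i \sqrt{2321} - 9978} + 45045 = \frac{1}{-9978 + 2 i \sqrt{2321}} + 45045 = 45045 + \frac{1}{-9978 + 2 i \sqrt{2321}}$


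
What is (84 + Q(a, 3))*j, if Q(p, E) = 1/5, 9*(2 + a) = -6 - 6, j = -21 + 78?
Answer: 23997/5 ≈ 4799.4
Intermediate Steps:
j = 57
a = -10/3 (a = -2 + (-6 - 6)/9 = -2 + (⅑)*(-12) = -2 - 4/3 = -10/3 ≈ -3.3333)
Q(p, E) = ⅕
(84 + Q(a, 3))*j = (84 + ⅕)*57 = (421/5)*57 = 23997/5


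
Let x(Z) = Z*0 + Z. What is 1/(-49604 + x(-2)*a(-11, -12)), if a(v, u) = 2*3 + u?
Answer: -1/49592 ≈ -2.0165e-5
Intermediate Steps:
x(Z) = Z (x(Z) = 0 + Z = Z)
a(v, u) = 6 + u
1/(-49604 + x(-2)*a(-11, -12)) = 1/(-49604 - 2*(6 - 12)) = 1/(-49604 - 2*(-6)) = 1/(-49604 + 12) = 1/(-49592) = -1/49592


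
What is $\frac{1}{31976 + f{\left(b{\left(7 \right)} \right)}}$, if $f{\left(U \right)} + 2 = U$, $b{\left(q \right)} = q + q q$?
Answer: $\frac{1}{32030} \approx 3.1221 \cdot 10^{-5}$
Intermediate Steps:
$b{\left(q \right)} = q + q^{2}$
$f{\left(U \right)} = -2 + U$
$\frac{1}{31976 + f{\left(b{\left(7 \right)} \right)}} = \frac{1}{31976 - \left(2 - 7 \left(1 + 7\right)\right)} = \frac{1}{31976 + \left(-2 + 7 \cdot 8\right)} = \frac{1}{31976 + \left(-2 + 56\right)} = \frac{1}{31976 + 54} = \frac{1}{32030}$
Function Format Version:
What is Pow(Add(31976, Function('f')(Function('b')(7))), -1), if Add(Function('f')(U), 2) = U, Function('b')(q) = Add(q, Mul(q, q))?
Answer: Rational(1, 32030) ≈ 3.1221e-5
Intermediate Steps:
Function('b')(q) = Add(q, Pow(q, 2))
Function('f')(U) = Add(-2, U)
Pow(Add(31976, Function('f')(Function('b')(7))), -1) = Pow(Add(31976, Add(-2, Mul(7, Add(1, 7)))), -1) = Pow(Add(31976, Add(-2, Mul(7, 8))), -1) = Pow(Add(31976, Add(-2, 56)), -1) = Pow(Add(31976, 54), -1) = Pow(32030, -1) = Rational(1, 32030)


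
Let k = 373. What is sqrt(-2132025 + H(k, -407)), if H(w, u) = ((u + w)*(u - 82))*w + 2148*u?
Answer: sqrt(3195237) ≈ 1787.5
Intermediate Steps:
H(w, u) = 2148*u + w*(-82 + u)*(u + w) (H(w, u) = ((u + w)*(-82 + u))*w + 2148*u = ((-82 + u)*(u + w))*w + 2148*u = w*(-82 + u)*(u + w) + 2148*u = 2148*u + w*(-82 + u)*(u + w))
sqrt(-2132025 + H(k, -407)) = sqrt(-2132025 + (-82*373**2 + 2148*(-407) - 407*373**2 + 373*(-407)**2 - 82*(-407)*373)) = sqrt(-2132025 + (-82*139129 - 874236 - 407*139129 + 373*165649 + 12448502)) = sqrt(-2132025 + (-11408578 - 874236 - 56625503 + 61787077 + 12448502)) = sqrt(-2132025 + 5327262) = sqrt(3195237)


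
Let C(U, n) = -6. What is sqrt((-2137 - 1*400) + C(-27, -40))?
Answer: I*sqrt(2543) ≈ 50.428*I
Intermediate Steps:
sqrt((-2137 - 1*400) + C(-27, -40)) = sqrt((-2137 - 1*400) - 6) = sqrt((-2137 - 400) - 6) = sqrt(-2537 - 6) = sqrt(-2543) = I*sqrt(2543)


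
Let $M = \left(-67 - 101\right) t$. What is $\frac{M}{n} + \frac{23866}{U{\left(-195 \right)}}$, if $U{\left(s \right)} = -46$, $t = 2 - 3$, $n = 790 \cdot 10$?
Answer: $- \frac{23566709}{45425} \approx -518.8$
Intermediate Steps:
$n = 7900$
$t = -1$ ($t = 2 - 3 = -1$)
$M = 168$ ($M = \left(-67 - 101\right) \left(-1\right) = \left(-168\right) \left(-1\right) = 168$)
$\frac{M}{n} + \frac{23866}{U{\left(-195 \right)}} = \frac{168}{7900} + \frac{23866}{-46} = 168 \cdot \frac{1}{7900} + 23866 \left(- \frac{1}{46}\right) = \frac{42}{1975} - \frac{11933}{23} = - \frac{23566709}{45425}$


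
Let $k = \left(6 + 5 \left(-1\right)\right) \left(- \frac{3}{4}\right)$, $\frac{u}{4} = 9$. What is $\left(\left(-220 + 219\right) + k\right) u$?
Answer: $-63$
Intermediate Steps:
$u = 36$ ($u = 4 \cdot 9 = 36$)
$k = - \frac{3}{4}$ ($k = \left(6 - 5\right) \left(\left(-3\right) \frac{1}{4}\right) = 1 \left(- \frac{3}{4}\right) = - \frac{3}{4} \approx -0.75$)
$\left(\left(-220 + 219\right) + k\right) u = \left(\left(-220 + 219\right) - \frac{3}{4}\right) 36 = \left(-1 - \frac{3}{4}\right) 36 = \left(- \frac{7}{4}\right) 36 = -63$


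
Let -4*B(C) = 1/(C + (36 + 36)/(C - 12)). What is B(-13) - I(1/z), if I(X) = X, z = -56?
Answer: 747/22232 ≈ 0.033600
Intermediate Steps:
B(C) = -1/(4*(C + 72/(-12 + C))) (B(C) = -1/(4*(C + (36 + 36)/(C - 12))) = -1/(4*(C + 72/(-12 + C))))
B(-13) - I(1/z) = (12 - 1*(-13))/(4*(72 + (-13)**2 - 12*(-13))) - 1/(-56) = (12 + 13)/(4*(72 + 169 + 156)) - 1*(-1/56) = (1/4)*25/397 + 1/56 = (1/4)*(1/397)*25 + 1/56 = 25/1588 + 1/56 = 747/22232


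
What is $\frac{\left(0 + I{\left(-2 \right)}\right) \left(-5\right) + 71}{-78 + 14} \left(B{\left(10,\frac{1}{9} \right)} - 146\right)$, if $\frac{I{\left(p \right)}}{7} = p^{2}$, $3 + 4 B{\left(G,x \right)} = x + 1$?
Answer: $- \frac{121279}{768} \approx -157.92$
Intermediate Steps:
$B{\left(G,x \right)} = - \frac{1}{2} + \frac{x}{4}$ ($B{\left(G,x \right)} = - \frac{3}{4} + \frac{x + 1}{4} = - \frac{3}{4} + \frac{1 + x}{4} = - \frac{3}{4} + \left(\frac{1}{4} + \frac{x}{4}\right) = - \frac{1}{2} + \frac{x}{4}$)
$I{\left(p \right)} = 7 p^{2}$
$\frac{\left(0 + I{\left(-2 \right)}\right) \left(-5\right) + 71}{-78 + 14} \left(B{\left(10,\frac{1}{9} \right)} - 146\right) = \frac{\left(0 + 7 \left(-2\right)^{2}\right) \left(-5\right) + 71}{-78 + 14} \left(\left(- \frac{1}{2} + \frac{1}{4 \cdot 9}\right) - 146\right) = \frac{\left(0 + 7 \cdot 4\right) \left(-5\right) + 71}{-64} \left(\left(- \frac{1}{2} + \frac{1}{4} \cdot \frac{1}{9}\right) - 146\right) = \left(\left(0 + 28\right) \left(-5\right) + 71\right) \left(- \frac{1}{64}\right) \left(\left(- \frac{1}{2} + \frac{1}{36}\right) - 146\right) = \left(28 \left(-5\right) + 71\right) \left(- \frac{1}{64}\right) \left(- \frac{17}{36} - 146\right) = \left(-140 + 71\right) \left(- \frac{1}{64}\right) \left(- \frac{5273}{36}\right) = \left(-69\right) \left(- \frac{1}{64}\right) \left(- \frac{5273}{36}\right) = \frac{69}{64} \left(- \frac{5273}{36}\right) = - \frac{121279}{768}$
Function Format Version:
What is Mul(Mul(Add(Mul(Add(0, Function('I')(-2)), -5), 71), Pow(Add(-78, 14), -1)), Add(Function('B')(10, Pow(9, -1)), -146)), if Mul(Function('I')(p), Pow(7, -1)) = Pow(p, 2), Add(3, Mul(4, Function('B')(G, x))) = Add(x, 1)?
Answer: Rational(-121279, 768) ≈ -157.92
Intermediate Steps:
Function('B')(G, x) = Add(Rational(-1, 2), Mul(Rational(1, 4), x)) (Function('B')(G, x) = Add(Rational(-3, 4), Mul(Rational(1, 4), Add(x, 1))) = Add(Rational(-3, 4), Mul(Rational(1, 4), Add(1, x))) = Add(Rational(-3, 4), Add(Rational(1, 4), Mul(Rational(1, 4), x))) = Add(Rational(-1, 2), Mul(Rational(1, 4), x)))
Function('I')(p) = Mul(7, Pow(p, 2))
Mul(Mul(Add(Mul(Add(0, Function('I')(-2)), -5), 71), Pow(Add(-78, 14), -1)), Add(Function('B')(10, Pow(9, -1)), -146)) = Mul(Mul(Add(Mul(Add(0, Mul(7, Pow(-2, 2))), -5), 71), Pow(Add(-78, 14), -1)), Add(Add(Rational(-1, 2), Mul(Rational(1, 4), Pow(9, -1))), -146)) = Mul(Mul(Add(Mul(Add(0, Mul(7, 4)), -5), 71), Pow(-64, -1)), Add(Add(Rational(-1, 2), Mul(Rational(1, 4), Rational(1, 9))), -146)) = Mul(Mul(Add(Mul(Add(0, 28), -5), 71), Rational(-1, 64)), Add(Add(Rational(-1, 2), Rational(1, 36)), -146)) = Mul(Mul(Add(Mul(28, -5), 71), Rational(-1, 64)), Add(Rational(-17, 36), -146)) = Mul(Mul(Add(-140, 71), Rational(-1, 64)), Rational(-5273, 36)) = Mul(Mul(-69, Rational(-1, 64)), Rational(-5273, 36)) = Mul(Rational(69, 64), Rational(-5273, 36)) = Rational(-121279, 768)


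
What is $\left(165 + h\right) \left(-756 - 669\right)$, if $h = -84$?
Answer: $-115425$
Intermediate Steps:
$\left(165 + h\right) \left(-756 - 669\right) = \left(165 - 84\right) \left(-756 - 669\right) = 81 \left(-1425\right) = -115425$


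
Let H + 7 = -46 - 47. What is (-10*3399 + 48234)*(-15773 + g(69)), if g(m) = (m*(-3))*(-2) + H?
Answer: -220197996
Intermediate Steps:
H = -100 (H = -7 + (-46 - 47) = -7 - 93 = -100)
g(m) = -100 + 6*m (g(m) = (m*(-3))*(-2) - 100 = -3*m*(-2) - 100 = 6*m - 100 = -100 + 6*m)
(-10*3399 + 48234)*(-15773 + g(69)) = (-10*3399 + 48234)*(-15773 + (-100 + 6*69)) = (-33990 + 48234)*(-15773 + (-100 + 414)) = 14244*(-15773 + 314) = 14244*(-15459) = -220197996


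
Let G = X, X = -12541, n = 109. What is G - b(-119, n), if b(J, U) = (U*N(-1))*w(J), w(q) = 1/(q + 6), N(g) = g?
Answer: -1417242/113 ≈ -12542.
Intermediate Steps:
G = -12541
w(q) = 1/(6 + q)
b(J, U) = -U/(6 + J) (b(J, U) = (U*(-1))/(6 + J) = (-U)/(6 + J) = -U/(6 + J))
G - b(-119, n) = -12541 - (-1)*109/(6 - 119) = -12541 - (-1)*109/(-113) = -12541 - (-1)*109*(-1)/113 = -12541 - 1*109/113 = -12541 - 109/113 = -1417242/113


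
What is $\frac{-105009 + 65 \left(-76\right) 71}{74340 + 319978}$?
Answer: $- \frac{455749}{394318} \approx -1.1558$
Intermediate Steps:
$\frac{-105009 + 65 \left(-76\right) 71}{74340 + 319978} = \frac{-105009 - 350740}{394318} = \left(-105009 - 350740\right) \frac{1}{394318} = \left(-455749\right) \frac{1}{394318} = - \frac{455749}{394318}$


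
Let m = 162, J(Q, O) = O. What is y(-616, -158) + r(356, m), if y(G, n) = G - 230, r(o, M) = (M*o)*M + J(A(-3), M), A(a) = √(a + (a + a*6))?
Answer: 9342180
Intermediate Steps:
A(a) = 2*√2*√a (A(a) = √(a + (a + 6*a)) = √(a + 7*a) = √(8*a) = 2*√2*√a)
r(o, M) = M + o*M² (r(o, M) = (M*o)*M + M = o*M² + M = M + o*M²)
y(G, n) = -230 + G
y(-616, -158) + r(356, m) = (-230 - 616) + 162*(1 + 162*356) = -846 + 162*(1 + 57672) = -846 + 162*57673 = -846 + 9343026 = 9342180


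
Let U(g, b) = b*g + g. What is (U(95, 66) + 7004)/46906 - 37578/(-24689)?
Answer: 2092700909/1158062234 ≈ 1.8071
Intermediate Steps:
U(g, b) = g + b*g
(U(95, 66) + 7004)/46906 - 37578/(-24689) = (95*(1 + 66) + 7004)/46906 - 37578/(-24689) = (95*67 + 7004)*(1/46906) - 37578*(-1/24689) = (6365 + 7004)*(1/46906) + 37578/24689 = 13369*(1/46906) + 37578/24689 = 13369/46906 + 37578/24689 = 2092700909/1158062234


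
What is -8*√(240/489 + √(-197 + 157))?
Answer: -8*√(13040 + 53138*I*√10)/163 ≈ -14.788 - 13.685*I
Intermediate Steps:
-8*√(240/489 + √(-197 + 157)) = -8*√(240*(1/489) + √(-40)) = -8*√(80/163 + 2*I*√10)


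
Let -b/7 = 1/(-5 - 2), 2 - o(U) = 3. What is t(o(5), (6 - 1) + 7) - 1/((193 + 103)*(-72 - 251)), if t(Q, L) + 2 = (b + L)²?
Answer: 15966537/95608 ≈ 167.00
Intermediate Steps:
o(U) = -1 (o(U) = 2 - 1*3 = 2 - 3 = -1)
b = 1 (b = -7/(-5 - 2) = -7/(-7) = -7*(-⅐) = 1)
t(Q, L) = -2 + (1 + L)²
t(o(5), (6 - 1) + 7) - 1/((193 + 103)*(-72 - 251)) = (-2 + (1 + ((6 - 1) + 7))²) - 1/((193 + 103)*(-72 - 251)) = (-2 + (1 + (5 + 7))²) - 1/(296*(-323)) = (-2 + (1 + 12)²) - 1/(-95608) = (-2 + 13²) - 1*(-1/95608) = (-2 + 169) + 1/95608 = 167 + 1/95608 = 15966537/95608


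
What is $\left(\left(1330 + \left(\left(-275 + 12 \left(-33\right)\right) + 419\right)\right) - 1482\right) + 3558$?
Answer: $3154$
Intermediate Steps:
$\left(\left(1330 + \left(\left(-275 + 12 \left(-33\right)\right) + 419\right)\right) - 1482\right) + 3558 = \left(\left(1330 + \left(\left(-275 - 396\right) + 419\right)\right) - 1482\right) + 3558 = \left(\left(1330 + \left(-671 + 419\right)\right) - 1482\right) + 3558 = \left(\left(1330 - 252\right) - 1482\right) + 3558 = \left(1078 - 1482\right) + 3558 = -404 + 3558 = 3154$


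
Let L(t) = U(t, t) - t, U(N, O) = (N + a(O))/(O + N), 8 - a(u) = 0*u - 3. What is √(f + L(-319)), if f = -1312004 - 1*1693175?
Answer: I*√2527086854/29 ≈ 1733.5*I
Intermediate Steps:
a(u) = 11 (a(u) = 8 - (0*u - 3) = 8 - (0 - 3) = 8 - 1*(-3) = 8 + 3 = 11)
U(N, O) = (11 + N)/(N + O) (U(N, O) = (N + 11)/(O + N) = (11 + N)/(N + O))
L(t) = -t + (11 + t)/(2*t) (L(t) = (11 + t)/(t + t) - t = (11 + t)/((2*t)) - t = (1/(2*t))*(11 + t) - t = (11 + t)/(2*t) - t = -t + (11 + t)/(2*t))
f = -3005179 (f = -1312004 - 1693175 = -3005179)
√(f + L(-319)) = √(-3005179 + (½ - 1*(-319) + (11/2)/(-319))) = √(-3005179 + (½ + 319 + (11/2)*(-1/319))) = √(-3005179 + (½ + 319 - 1/58)) = √(-3005179 + 9265/29) = √(-87140926/29) = I*√2527086854/29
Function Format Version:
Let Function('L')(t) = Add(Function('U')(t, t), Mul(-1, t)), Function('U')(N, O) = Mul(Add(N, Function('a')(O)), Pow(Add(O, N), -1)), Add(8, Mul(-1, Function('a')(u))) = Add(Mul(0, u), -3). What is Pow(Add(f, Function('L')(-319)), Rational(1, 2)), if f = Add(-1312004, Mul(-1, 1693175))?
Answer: Mul(Rational(1, 29), I, Pow(2527086854, Rational(1, 2))) ≈ Mul(1733.5, I)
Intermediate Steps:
Function('a')(u) = 11 (Function('a')(u) = Add(8, Mul(-1, Add(Mul(0, u), -3))) = Add(8, Mul(-1, Add(0, -3))) = Add(8, Mul(-1, -3)) = Add(8, 3) = 11)
Function('U')(N, O) = Mul(Pow(Add(N, O), -1), Add(11, N)) (Function('U')(N, O) = Mul(Add(N, 11), Pow(Add(O, N), -1)) = Mul(Add(11, N), Pow(Add(N, O), -1)) = Mul(Pow(Add(N, O), -1), Add(11, N)))
Function('L')(t) = Add(Mul(-1, t), Mul(Rational(1, 2), Pow(t, -1), Add(11, t))) (Function('L')(t) = Add(Mul(Pow(Add(t, t), -1), Add(11, t)), Mul(-1, t)) = Add(Mul(Pow(Mul(2, t), -1), Add(11, t)), Mul(-1, t)) = Add(Mul(Mul(Rational(1, 2), Pow(t, -1)), Add(11, t)), Mul(-1, t)) = Add(Mul(Rational(1, 2), Pow(t, -1), Add(11, t)), Mul(-1, t)) = Add(Mul(-1, t), Mul(Rational(1, 2), Pow(t, -1), Add(11, t))))
f = -3005179 (f = Add(-1312004, -1693175) = -3005179)
Pow(Add(f, Function('L')(-319)), Rational(1, 2)) = Pow(Add(-3005179, Add(Rational(1, 2), Mul(-1, -319), Mul(Rational(11, 2), Pow(-319, -1)))), Rational(1, 2)) = Pow(Add(-3005179, Add(Rational(1, 2), 319, Mul(Rational(11, 2), Rational(-1, 319)))), Rational(1, 2)) = Pow(Add(-3005179, Add(Rational(1, 2), 319, Rational(-1, 58))), Rational(1, 2)) = Pow(Add(-3005179, Rational(9265, 29)), Rational(1, 2)) = Pow(Rational(-87140926, 29), Rational(1, 2)) = Mul(Rational(1, 29), I, Pow(2527086854, Rational(1, 2)))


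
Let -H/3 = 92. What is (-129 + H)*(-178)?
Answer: 72090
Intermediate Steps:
H = -276 (H = -3*92 = -276)
(-129 + H)*(-178) = (-129 - 276)*(-178) = -405*(-178) = 72090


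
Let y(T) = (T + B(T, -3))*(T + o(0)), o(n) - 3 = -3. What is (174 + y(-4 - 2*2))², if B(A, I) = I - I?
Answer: 56644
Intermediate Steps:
B(A, I) = 0
o(n) = 0 (o(n) = 3 - 3 = 0)
y(T) = T² (y(T) = (T + 0)*(T + 0) = T*T = T²)
(174 + y(-4 - 2*2))² = (174 + (-4 - 2*2)²)² = (174 + (-4 - 4)²)² = (174 + (-8)²)² = (174 + 64)² = 238² = 56644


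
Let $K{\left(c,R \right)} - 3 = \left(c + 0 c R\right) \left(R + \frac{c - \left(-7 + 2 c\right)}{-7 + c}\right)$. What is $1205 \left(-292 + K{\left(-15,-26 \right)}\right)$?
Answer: $139780$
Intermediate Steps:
$K{\left(c,R \right)} = 3 + c \left(R + \frac{7 - c}{-7 + c}\right)$ ($K{\left(c,R \right)} = 3 + \left(c + 0 c R\right) \left(R + \frac{c - \left(-7 + 2 c\right)}{-7 + c}\right) = 3 + \left(c + 0 R c\right) \left(R + \frac{c - \left(-7 + 2 c\right)}{-7 + c}\right) = 3 + \left(c + 0\right) \left(R + \frac{7 - c}{-7 + c}\right) = 3 + c \left(R + \frac{7 - c}{-7 + c}\right)$)
$1205 \left(-292 + K{\left(-15,-26 \right)}\right) = 1205 \left(-292 - -408\right) = 1205 \left(-292 + \left(3 + 15 + 390\right)\right) = 1205 \left(-292 + 408\right) = 1205 \cdot 116 = 139780$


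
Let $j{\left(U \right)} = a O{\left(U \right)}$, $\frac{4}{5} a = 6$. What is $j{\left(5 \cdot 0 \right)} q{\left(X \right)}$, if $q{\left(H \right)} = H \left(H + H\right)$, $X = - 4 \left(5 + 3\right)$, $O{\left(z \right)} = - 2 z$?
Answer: $0$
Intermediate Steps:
$a = \frac{15}{2}$ ($a = \frac{5}{4} \cdot 6 = \frac{15}{2} \approx 7.5$)
$X = -32$ ($X = \left(-4\right) 8 = -32$)
$q{\left(H \right)} = 2 H^{2}$ ($q{\left(H \right)} = H 2 H = 2 H^{2}$)
$j{\left(U \right)} = - 15 U$ ($j{\left(U \right)} = \frac{15 \left(- 2 U\right)}{2} = - 15 U$)
$j{\left(5 \cdot 0 \right)} q{\left(X \right)} = - 15 \cdot 5 \cdot 0 \cdot 2 \left(-32\right)^{2} = \left(-15\right) 0 \cdot 2 \cdot 1024 = 0 \cdot 2048 = 0$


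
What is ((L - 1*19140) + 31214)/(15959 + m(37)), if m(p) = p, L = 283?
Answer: 4119/5332 ≈ 0.77251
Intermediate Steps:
((L - 1*19140) + 31214)/(15959 + m(37)) = ((283 - 1*19140) + 31214)/(15959 + 37) = ((283 - 19140) + 31214)/15996 = (-18857 + 31214)*(1/15996) = 12357*(1/15996) = 4119/5332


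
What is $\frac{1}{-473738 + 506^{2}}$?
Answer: $- \frac{1}{217702} \approx -4.5934 \cdot 10^{-6}$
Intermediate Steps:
$\frac{1}{-473738 + 506^{2}} = \frac{1}{-473738 + 256036} = \frac{1}{-217702} = - \frac{1}{217702}$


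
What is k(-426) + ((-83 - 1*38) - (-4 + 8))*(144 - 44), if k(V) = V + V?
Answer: -13352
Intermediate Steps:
k(V) = 2*V
k(-426) + ((-83 - 1*38) - (-4 + 8))*(144 - 44) = 2*(-426) + ((-83 - 1*38) - (-4 + 8))*(144 - 44) = -852 + ((-83 - 38) - 1*4)*100 = -852 + (-121 - 4)*100 = -852 - 125*100 = -852 - 12500 = -13352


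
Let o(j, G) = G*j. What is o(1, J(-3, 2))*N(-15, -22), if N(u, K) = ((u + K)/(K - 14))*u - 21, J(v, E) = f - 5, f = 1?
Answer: 437/3 ≈ 145.67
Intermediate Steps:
J(v, E) = -4 (J(v, E) = 1 - 5 = -4)
N(u, K) = -21 + u*(K + u)/(-14 + K) (N(u, K) = ((K + u)/(-14 + K))*u - 21 = u*(K + u)/(-14 + K) - 21 = -21 + u*(K + u)/(-14 + K))
o(1, J(-3, 2))*N(-15, -22) = (-4*1)*((294 + (-15)**2 - 21*(-22) - 22*(-15))/(-14 - 22)) = -4*(294 + 225 + 462 + 330)/(-36) = -(-1)*1311/9 = -4*(-437/12) = 437/3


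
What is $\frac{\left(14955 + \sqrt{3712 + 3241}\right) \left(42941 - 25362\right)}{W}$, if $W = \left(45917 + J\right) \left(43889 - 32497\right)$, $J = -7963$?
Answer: $\frac{262893945}{432371968} + \frac{17579 \sqrt{6953}}{432371968} \approx 0.61142$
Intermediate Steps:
$W = 432371968$ ($W = \left(45917 - 7963\right) \left(43889 - 32497\right) = 37954 \cdot 11392 = 432371968$)
$\frac{\left(14955 + \sqrt{3712 + 3241}\right) \left(42941 - 25362\right)}{W} = \frac{\left(14955 + \sqrt{3712 + 3241}\right) \left(42941 - 25362\right)}{432371968} = \left(14955 + \sqrt{6953}\right) 17579 \cdot \frac{1}{432371968} = \left(262893945 + 17579 \sqrt{6953}\right) \frac{1}{432371968} = \frac{262893945}{432371968} + \frac{17579 \sqrt{6953}}{432371968}$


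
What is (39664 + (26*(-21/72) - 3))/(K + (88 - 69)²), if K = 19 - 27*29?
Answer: -475841/4836 ≈ -98.396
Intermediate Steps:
K = -764 (K = 19 - 783 = -764)
(39664 + (26*(-21/72) - 3))/(K + (88 - 69)²) = (39664 + (26*(-21/72) - 3))/(-764 + (88 - 69)²) = (39664 + (26*(-21*1/72) - 3))/(-764 + 19²) = (39664 + (26*(-7/24) - 3))/(-764 + 361) = (39664 + (-91/12 - 3))/(-403) = (39664 - 127/12)*(-1/403) = (475841/12)*(-1/403) = -475841/4836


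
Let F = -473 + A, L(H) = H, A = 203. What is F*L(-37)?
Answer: 9990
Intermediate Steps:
F = -270 (F = -473 + 203 = -270)
F*L(-37) = -270*(-37) = 9990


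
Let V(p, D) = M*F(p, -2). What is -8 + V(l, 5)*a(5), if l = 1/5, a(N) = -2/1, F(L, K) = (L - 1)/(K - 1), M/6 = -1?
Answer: -24/5 ≈ -4.8000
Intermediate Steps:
M = -6 (M = 6*(-1) = -6)
F(L, K) = (-1 + L)/(-1 + K)
a(N) = -2 (a(N) = -2*1 = -2)
l = ⅕ ≈ 0.20000
V(p, D) = -2 + 2*p (V(p, D) = -6*(-1 + p)/(-1 - 2) = -6*(-1 + p)/(-3) = -(-2)*(-1 + p) = -6*(⅓ - p/3) = -2 + 2*p)
-8 + V(l, 5)*a(5) = -8 + (-2 + 2*(⅕))*(-2) = -8 + (-2 + ⅖)*(-2) = -8 - 8/5*(-2) = -8 + 16/5 = -24/5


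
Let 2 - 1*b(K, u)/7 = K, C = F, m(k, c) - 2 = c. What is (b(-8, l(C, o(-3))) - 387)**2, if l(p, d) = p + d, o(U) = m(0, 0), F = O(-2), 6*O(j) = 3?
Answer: 100489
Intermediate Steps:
m(k, c) = 2 + c
O(j) = 1/2 (O(j) = (1/6)*3 = 1/2)
F = 1/2 ≈ 0.50000
C = 1/2 ≈ 0.50000
o(U) = 2 (o(U) = 2 + 0 = 2)
l(p, d) = d + p
b(K, u) = 14 - 7*K
(b(-8, l(C, o(-3))) - 387)**2 = ((14 - 7*(-8)) - 387)**2 = ((14 + 56) - 387)**2 = (70 - 387)**2 = (-317)**2 = 100489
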